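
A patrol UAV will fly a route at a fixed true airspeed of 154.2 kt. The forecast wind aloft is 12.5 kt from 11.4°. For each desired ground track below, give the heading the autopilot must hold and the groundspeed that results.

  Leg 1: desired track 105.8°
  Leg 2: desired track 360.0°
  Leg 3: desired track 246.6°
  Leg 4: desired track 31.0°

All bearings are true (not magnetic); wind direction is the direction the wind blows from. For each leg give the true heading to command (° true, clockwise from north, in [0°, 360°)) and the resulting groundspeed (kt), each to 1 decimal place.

Leg 1: heading=101.2°, groundspeed=154.7 kt
Leg 2: heading=0.9°, groundspeed=141.9 kt
Leg 3: heading=250.4°, groundspeed=161.0 kt
Leg 4: heading=29.4°, groundspeed=142.4 kt

Leg 1: desired track 105.8°; wind correction -4.6° → command heading 101.2°, groundspeed 154.7 kt
Leg 2: desired track 360.0°; wind correction +0.9° → command heading 0.9°, groundspeed 141.9 kt
Leg 3: desired track 246.6°; wind correction +3.8° → command heading 250.4°, groundspeed 161.0 kt
Leg 4: desired track 31.0°; wind correction -1.6° → command heading 29.4°, groundspeed 142.4 kt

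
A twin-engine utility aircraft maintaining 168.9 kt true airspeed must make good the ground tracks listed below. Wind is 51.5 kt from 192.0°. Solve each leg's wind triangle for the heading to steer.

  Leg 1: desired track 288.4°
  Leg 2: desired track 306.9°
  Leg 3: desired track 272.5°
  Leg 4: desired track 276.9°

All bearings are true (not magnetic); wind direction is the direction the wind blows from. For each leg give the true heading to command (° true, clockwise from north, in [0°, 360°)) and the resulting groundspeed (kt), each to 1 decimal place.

Leg 1: heading=270.8°, groundspeed=166.7 kt
Leg 2: heading=290.8°, groundspeed=184.0 kt
Leg 3: heading=255.0°, groundspeed=152.6 kt
Leg 4: heading=259.2°, groundspeed=156.3 kt

Leg 1: desired track 288.4°; wind correction -17.6° → command heading 270.8°, groundspeed 166.7 kt
Leg 2: desired track 306.9°; wind correction -16.1° → command heading 290.8°, groundspeed 184.0 kt
Leg 3: desired track 272.5°; wind correction -17.5° → command heading 255.0°, groundspeed 152.6 kt
Leg 4: desired track 276.9°; wind correction -17.7° → command heading 259.2°, groundspeed 156.3 kt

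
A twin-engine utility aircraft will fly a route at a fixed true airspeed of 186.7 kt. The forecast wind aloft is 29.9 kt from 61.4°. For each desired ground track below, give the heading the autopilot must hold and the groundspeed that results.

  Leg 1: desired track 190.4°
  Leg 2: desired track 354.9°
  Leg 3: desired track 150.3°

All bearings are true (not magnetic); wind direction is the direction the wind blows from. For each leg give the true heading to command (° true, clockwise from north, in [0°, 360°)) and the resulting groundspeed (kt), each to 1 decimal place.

Leg 1: heading=183.3°, groundspeed=204.1 kt
Leg 2: heading=3.3°, groundspeed=172.8 kt
Leg 3: heading=141.1°, groundspeed=183.7 kt

Leg 1: desired track 190.4°; wind correction -7.1° → command heading 183.3°, groundspeed 204.1 kt
Leg 2: desired track 354.9°; wind correction +8.4° → command heading 3.3°, groundspeed 172.8 kt
Leg 3: desired track 150.3°; wind correction -9.2° → command heading 141.1°, groundspeed 183.7 kt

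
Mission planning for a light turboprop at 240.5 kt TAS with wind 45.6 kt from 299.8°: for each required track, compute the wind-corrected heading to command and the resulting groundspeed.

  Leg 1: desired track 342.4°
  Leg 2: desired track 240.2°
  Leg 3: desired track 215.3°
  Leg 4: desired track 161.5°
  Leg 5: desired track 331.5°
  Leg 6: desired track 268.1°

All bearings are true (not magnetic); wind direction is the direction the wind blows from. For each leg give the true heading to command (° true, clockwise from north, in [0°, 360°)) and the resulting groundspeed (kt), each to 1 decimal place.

Leg 1: desired track 342.4°; wind correction -7.4° → command heading 335.0°, groundspeed 204.9 kt
Leg 2: desired track 240.2°; wind correction +9.4° → command heading 249.6°, groundspeed 214.2 kt
Leg 3: desired track 215.3°; wind correction +10.9° → command heading 226.2°, groundspeed 231.8 kt
Leg 4: desired track 161.5°; wind correction +7.2° → command heading 168.7°, groundspeed 272.6 kt
Leg 5: desired track 331.5°; wind correction -5.7° → command heading 325.8°, groundspeed 200.5 kt
Leg 6: desired track 268.1°; wind correction +5.7° → command heading 273.8°, groundspeed 200.5 kt

Leg 1: heading=335.0°, groundspeed=204.9 kt
Leg 2: heading=249.6°, groundspeed=214.2 kt
Leg 3: heading=226.2°, groundspeed=231.8 kt
Leg 4: heading=168.7°, groundspeed=272.6 kt
Leg 5: heading=325.8°, groundspeed=200.5 kt
Leg 6: heading=273.8°, groundspeed=200.5 kt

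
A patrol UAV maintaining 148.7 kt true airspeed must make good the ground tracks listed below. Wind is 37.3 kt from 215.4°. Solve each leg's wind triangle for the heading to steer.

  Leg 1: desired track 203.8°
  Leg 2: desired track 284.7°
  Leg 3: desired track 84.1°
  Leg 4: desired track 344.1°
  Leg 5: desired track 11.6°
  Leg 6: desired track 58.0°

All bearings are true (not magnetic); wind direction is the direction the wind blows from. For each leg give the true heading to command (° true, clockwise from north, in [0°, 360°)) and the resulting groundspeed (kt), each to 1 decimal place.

Leg 1: heading=206.7°, groundspeed=112.0 kt
Leg 2: heading=271.1°, groundspeed=131.4 kt
Leg 3: heading=95.0°, groundspeed=170.7 kt
Leg 4: heading=332.8°, groundspeed=169.1 kt
Leg 5: heading=5.8°, groundspeed=182.1 kt
Leg 6: heading=63.5°, groundspeed=182.4 kt

Leg 1: desired track 203.8°; wind correction +2.9° → command heading 206.7°, groundspeed 112.0 kt
Leg 2: desired track 284.7°; wind correction -13.6° → command heading 271.1°, groundspeed 131.4 kt
Leg 3: desired track 84.1°; wind correction +10.9° → command heading 95.0°, groundspeed 170.7 kt
Leg 4: desired track 344.1°; wind correction -11.3° → command heading 332.8°, groundspeed 169.1 kt
Leg 5: desired track 11.6°; wind correction -5.8° → command heading 5.8°, groundspeed 182.1 kt
Leg 6: desired track 58.0°; wind correction +5.5° → command heading 63.5°, groundspeed 182.4 kt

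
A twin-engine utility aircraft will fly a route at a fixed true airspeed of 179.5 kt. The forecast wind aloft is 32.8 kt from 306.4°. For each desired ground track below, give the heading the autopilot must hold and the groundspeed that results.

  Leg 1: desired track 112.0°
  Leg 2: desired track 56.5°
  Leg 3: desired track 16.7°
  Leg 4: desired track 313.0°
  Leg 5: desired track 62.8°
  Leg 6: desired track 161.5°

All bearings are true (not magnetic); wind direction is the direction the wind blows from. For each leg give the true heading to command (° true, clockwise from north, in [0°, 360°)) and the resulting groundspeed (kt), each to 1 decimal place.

Leg 1: heading=109.4°, groundspeed=211.1 kt
Leg 2: heading=46.6°, groundspeed=188.1 kt
Leg 3: heading=6.8°, groundspeed=165.8 kt
Leg 4: heading=311.8°, groundspeed=146.9 kt
Leg 5: heading=53.4°, groundspeed=191.7 kt
Leg 6: heading=167.5°, groundspeed=205.3 kt

Leg 1: desired track 112.0°; wind correction -2.6° → command heading 109.4°, groundspeed 211.1 kt
Leg 2: desired track 56.5°; wind correction -9.9° → command heading 46.6°, groundspeed 188.1 kt
Leg 3: desired track 16.7°; wind correction -9.9° → command heading 6.8°, groundspeed 165.8 kt
Leg 4: desired track 313.0°; wind correction -1.2° → command heading 311.8°, groundspeed 146.9 kt
Leg 5: desired track 62.8°; wind correction -9.4° → command heading 53.4°, groundspeed 191.7 kt
Leg 6: desired track 161.5°; wind correction +6.0° → command heading 167.5°, groundspeed 205.3 kt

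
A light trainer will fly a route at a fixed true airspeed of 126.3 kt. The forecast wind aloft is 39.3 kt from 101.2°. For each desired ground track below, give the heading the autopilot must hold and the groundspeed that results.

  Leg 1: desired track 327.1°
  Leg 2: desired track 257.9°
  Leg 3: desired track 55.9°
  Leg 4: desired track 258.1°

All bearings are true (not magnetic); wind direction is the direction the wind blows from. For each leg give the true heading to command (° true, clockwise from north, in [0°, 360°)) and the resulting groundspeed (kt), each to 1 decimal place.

Leg 1: desired track 327.1°; wind correction +12.9° → command heading 340.0°, groundspeed 150.5 kt
Leg 2: desired track 257.9°; wind correction -7.1° → command heading 250.8°, groundspeed 161.4 kt
Leg 3: desired track 55.9°; wind correction +12.8° → command heading 68.7°, groundspeed 95.5 kt
Leg 4: desired track 258.1°; wind correction -7.0° → command heading 251.1°, groundspeed 161.5 kt

Leg 1: heading=340.0°, groundspeed=150.5 kt
Leg 2: heading=250.8°, groundspeed=161.4 kt
Leg 3: heading=68.7°, groundspeed=95.5 kt
Leg 4: heading=251.1°, groundspeed=161.5 kt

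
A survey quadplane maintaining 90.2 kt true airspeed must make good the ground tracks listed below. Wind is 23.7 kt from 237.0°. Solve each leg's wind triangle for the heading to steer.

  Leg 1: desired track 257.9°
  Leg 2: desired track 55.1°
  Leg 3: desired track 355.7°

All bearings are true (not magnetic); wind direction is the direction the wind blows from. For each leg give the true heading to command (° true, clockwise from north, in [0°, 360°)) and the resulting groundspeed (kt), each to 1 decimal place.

Leg 1: desired track 257.9°; wind correction -5.4° → command heading 252.5°, groundspeed 67.7 kt
Leg 2: desired track 55.1°; wind correction -0.5° → command heading 54.6°, groundspeed 113.9 kt
Leg 3: desired track 355.7°; wind correction -13.3° → command heading 342.4°, groundspeed 99.2 kt

Leg 1: heading=252.5°, groundspeed=67.7 kt
Leg 2: heading=54.6°, groundspeed=113.9 kt
Leg 3: heading=342.4°, groundspeed=99.2 kt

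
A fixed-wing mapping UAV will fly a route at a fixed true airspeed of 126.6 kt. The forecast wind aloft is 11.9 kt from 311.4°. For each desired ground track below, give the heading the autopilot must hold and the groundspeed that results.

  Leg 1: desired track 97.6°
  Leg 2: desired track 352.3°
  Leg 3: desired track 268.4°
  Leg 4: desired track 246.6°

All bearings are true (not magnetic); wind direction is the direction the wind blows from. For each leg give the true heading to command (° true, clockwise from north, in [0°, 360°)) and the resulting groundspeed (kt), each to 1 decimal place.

Leg 1: heading=94.6°, groundspeed=136.3 kt
Leg 2: heading=348.8°, groundspeed=117.4 kt
Leg 3: heading=272.1°, groundspeed=117.6 kt
Leg 4: heading=251.5°, groundspeed=121.1 kt

Leg 1: desired track 97.6°; wind correction -3.0° → command heading 94.6°, groundspeed 136.3 kt
Leg 2: desired track 352.3°; wind correction -3.5° → command heading 348.8°, groundspeed 117.4 kt
Leg 3: desired track 268.4°; wind correction +3.7° → command heading 272.1°, groundspeed 117.6 kt
Leg 4: desired track 246.6°; wind correction +4.9° → command heading 251.5°, groundspeed 121.1 kt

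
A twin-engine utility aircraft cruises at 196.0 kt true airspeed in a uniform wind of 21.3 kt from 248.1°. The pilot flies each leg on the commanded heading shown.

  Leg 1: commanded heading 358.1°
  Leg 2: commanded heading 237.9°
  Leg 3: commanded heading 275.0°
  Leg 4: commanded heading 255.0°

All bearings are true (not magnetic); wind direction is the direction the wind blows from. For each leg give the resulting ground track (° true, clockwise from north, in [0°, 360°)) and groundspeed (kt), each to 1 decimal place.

Leg 1: heading 358.1°; drift +5.6° → track 3.7°, groundspeed 204.3 kt
Leg 2: heading 237.9°; drift -1.2° → track 236.7°, groundspeed 175.1 kt
Leg 3: heading 275.0°; drift +3.1° → track 278.1°, groundspeed 177.3 kt
Leg 4: heading 255.0°; drift +0.8° → track 255.8°, groundspeed 174.9 kt

Leg 1: track=3.7°, groundspeed=204.3 kt
Leg 2: track=236.7°, groundspeed=175.1 kt
Leg 3: track=278.1°, groundspeed=177.3 kt
Leg 4: track=255.8°, groundspeed=174.9 kt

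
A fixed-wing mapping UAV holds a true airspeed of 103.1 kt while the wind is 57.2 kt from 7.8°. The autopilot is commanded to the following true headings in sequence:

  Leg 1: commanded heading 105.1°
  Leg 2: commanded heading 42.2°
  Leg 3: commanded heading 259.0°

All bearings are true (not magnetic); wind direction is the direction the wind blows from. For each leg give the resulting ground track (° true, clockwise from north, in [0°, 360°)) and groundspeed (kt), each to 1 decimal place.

Leg 1: track=132.3°, groundspeed=124.1 kt
Leg 2: track=72.2°, groundspeed=64.6 kt
Leg 3: track=235.0°, groundspeed=133.1 kt

Leg 1: heading 105.1°; drift +27.2° → track 132.3°, groundspeed 124.1 kt
Leg 2: heading 42.2°; drift +30.0° → track 72.2°, groundspeed 64.6 kt
Leg 3: heading 259.0°; drift -24.0° → track 235.0°, groundspeed 133.1 kt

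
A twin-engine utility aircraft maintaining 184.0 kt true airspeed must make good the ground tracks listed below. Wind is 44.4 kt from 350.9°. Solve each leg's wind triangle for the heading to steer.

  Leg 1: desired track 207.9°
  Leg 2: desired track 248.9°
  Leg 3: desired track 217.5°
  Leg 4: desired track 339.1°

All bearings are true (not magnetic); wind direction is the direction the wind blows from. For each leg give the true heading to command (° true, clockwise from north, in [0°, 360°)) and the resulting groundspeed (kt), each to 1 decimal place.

Leg 1: heading=216.3°, groundspeed=217.5 kt
Leg 2: heading=262.6°, groundspeed=188.0 kt
Leg 3: heading=227.6°, groundspeed=211.7 kt
Leg 4: heading=341.9°, groundspeed=140.3 kt

Leg 1: desired track 207.9°; wind correction +8.4° → command heading 216.3°, groundspeed 217.5 kt
Leg 2: desired track 248.9°; wind correction +13.7° → command heading 262.6°, groundspeed 188.0 kt
Leg 3: desired track 217.5°; wind correction +10.1° → command heading 227.6°, groundspeed 211.7 kt
Leg 4: desired track 339.1°; wind correction +2.8° → command heading 341.9°, groundspeed 140.3 kt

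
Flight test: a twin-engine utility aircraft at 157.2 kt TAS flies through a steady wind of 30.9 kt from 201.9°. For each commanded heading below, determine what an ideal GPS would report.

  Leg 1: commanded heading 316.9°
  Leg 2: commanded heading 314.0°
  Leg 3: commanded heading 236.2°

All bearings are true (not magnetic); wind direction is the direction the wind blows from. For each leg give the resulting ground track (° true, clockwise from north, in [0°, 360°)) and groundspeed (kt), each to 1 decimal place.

Leg 1: heading 316.9°; drift +9.3° → track 326.2°, groundspeed 172.5 kt
Leg 2: heading 314.0°; drift +9.6° → track 323.6°, groundspeed 171.2 kt
Leg 3: heading 236.2°; drift +7.5° → track 243.7°, groundspeed 132.8 kt

Leg 1: track=326.2°, groundspeed=172.5 kt
Leg 2: track=323.6°, groundspeed=171.2 kt
Leg 3: track=243.7°, groundspeed=132.8 kt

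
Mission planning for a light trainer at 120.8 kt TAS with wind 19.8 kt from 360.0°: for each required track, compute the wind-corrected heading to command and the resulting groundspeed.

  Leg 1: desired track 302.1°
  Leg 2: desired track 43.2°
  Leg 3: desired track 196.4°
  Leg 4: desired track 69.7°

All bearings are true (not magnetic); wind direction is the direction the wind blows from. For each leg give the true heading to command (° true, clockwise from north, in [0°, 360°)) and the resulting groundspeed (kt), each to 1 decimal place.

Leg 1: desired track 302.1°; wind correction +8.0° → command heading 310.1°, groundspeed 109.1 kt
Leg 2: desired track 43.2°; wind correction -6.4° → command heading 36.8°, groundspeed 105.6 kt
Leg 3: desired track 196.4°; wind correction +2.7° → command heading 199.1°, groundspeed 139.7 kt
Leg 4: desired track 69.7°; wind correction -8.8° → command heading 60.9°, groundspeed 112.5 kt

Leg 1: heading=310.1°, groundspeed=109.1 kt
Leg 2: heading=36.8°, groundspeed=105.6 kt
Leg 3: heading=199.1°, groundspeed=139.7 kt
Leg 4: heading=60.9°, groundspeed=112.5 kt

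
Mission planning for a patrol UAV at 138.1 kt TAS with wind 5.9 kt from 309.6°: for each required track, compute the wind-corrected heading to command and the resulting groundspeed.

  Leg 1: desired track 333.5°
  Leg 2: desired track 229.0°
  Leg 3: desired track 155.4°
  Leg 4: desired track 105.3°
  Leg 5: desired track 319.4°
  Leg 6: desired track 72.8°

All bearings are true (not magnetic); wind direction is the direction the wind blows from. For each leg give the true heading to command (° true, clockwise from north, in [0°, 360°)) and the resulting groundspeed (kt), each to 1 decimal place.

Leg 1: desired track 333.5°; wind correction -1.0° → command heading 332.5°, groundspeed 132.7 kt
Leg 2: desired track 229.0°; wind correction +2.4° → command heading 231.4°, groundspeed 137.0 kt
Leg 3: desired track 155.4°; wind correction +1.1° → command heading 156.5°, groundspeed 143.4 kt
Leg 4: desired track 105.3°; wind correction -1.0° → command heading 104.3°, groundspeed 143.5 kt
Leg 5: desired track 319.4°; wind correction -0.4° → command heading 319.0°, groundspeed 132.3 kt
Leg 6: desired track 72.8°; wind correction -2.0° → command heading 70.8°, groundspeed 141.2 kt

Leg 1: heading=332.5°, groundspeed=132.7 kt
Leg 2: heading=231.4°, groundspeed=137.0 kt
Leg 3: heading=156.5°, groundspeed=143.4 kt
Leg 4: heading=104.3°, groundspeed=143.5 kt
Leg 5: heading=319.0°, groundspeed=132.3 kt
Leg 6: heading=70.8°, groundspeed=141.2 kt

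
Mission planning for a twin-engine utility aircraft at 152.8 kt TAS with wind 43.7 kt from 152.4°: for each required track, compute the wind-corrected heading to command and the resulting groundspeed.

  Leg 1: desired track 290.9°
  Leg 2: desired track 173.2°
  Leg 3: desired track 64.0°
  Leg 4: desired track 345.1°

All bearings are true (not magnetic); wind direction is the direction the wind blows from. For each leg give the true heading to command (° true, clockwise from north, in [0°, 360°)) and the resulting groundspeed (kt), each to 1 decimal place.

Leg 1: heading=280.0°, groundspeed=182.8 kt
Leg 2: heading=167.4°, groundspeed=111.2 kt
Leg 3: heading=80.6°, groundspeed=145.2 kt
Leg 4: heading=348.7°, groundspeed=195.1 kt

Leg 1: desired track 290.9°; wind correction -10.9° → command heading 280.0°, groundspeed 182.8 kt
Leg 2: desired track 173.2°; wind correction -5.8° → command heading 167.4°, groundspeed 111.2 kt
Leg 3: desired track 64.0°; wind correction +16.6° → command heading 80.6°, groundspeed 145.2 kt
Leg 4: desired track 345.1°; wind correction +3.6° → command heading 348.7°, groundspeed 195.1 kt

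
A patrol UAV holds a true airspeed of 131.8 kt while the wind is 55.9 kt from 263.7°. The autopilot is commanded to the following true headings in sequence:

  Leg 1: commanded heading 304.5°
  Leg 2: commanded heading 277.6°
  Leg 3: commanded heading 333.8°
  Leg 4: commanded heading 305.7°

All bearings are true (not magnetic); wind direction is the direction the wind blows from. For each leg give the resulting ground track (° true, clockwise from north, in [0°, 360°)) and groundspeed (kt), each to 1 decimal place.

Leg 1: track=326.7°, groundspeed=96.7 kt
Leg 2: track=287.4°, groundspeed=78.7 kt
Leg 3: track=358.8°, groundspeed=124.4 kt
Leg 4: track=328.2°, groundspeed=97.7 kt

Leg 1: heading 304.5°; drift +22.2° → track 326.7°, groundspeed 96.7 kt
Leg 2: heading 277.6°; drift +9.8° → track 287.4°, groundspeed 78.7 kt
Leg 3: heading 333.8°; drift +25.0° → track 358.8°, groundspeed 124.4 kt
Leg 4: heading 305.7°; drift +22.5° → track 328.2°, groundspeed 97.7 kt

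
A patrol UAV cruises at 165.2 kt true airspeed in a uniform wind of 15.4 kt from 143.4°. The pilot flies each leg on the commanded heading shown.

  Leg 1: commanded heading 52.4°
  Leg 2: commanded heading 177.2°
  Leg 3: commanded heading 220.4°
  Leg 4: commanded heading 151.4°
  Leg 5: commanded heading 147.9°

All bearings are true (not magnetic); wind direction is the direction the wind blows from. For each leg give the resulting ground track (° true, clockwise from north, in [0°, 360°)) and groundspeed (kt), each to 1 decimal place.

Leg 1: heading 52.4°; drift -5.3° → track 47.1°, groundspeed 166.2 kt
Leg 2: heading 177.2°; drift +3.2° → track 180.4°, groundspeed 152.6 kt
Leg 3: heading 220.4°; drift +5.3° → track 225.7°, groundspeed 162.4 kt
Leg 4: heading 151.4°; drift +0.8° → track 152.2°, groundspeed 150.0 kt
Leg 5: heading 147.9°; drift +0.5° → track 148.4°, groundspeed 149.9 kt

Leg 1: track=47.1°, groundspeed=166.2 kt
Leg 2: track=180.4°, groundspeed=152.6 kt
Leg 3: track=225.7°, groundspeed=162.4 kt
Leg 4: track=152.2°, groundspeed=150.0 kt
Leg 5: track=148.4°, groundspeed=149.9 kt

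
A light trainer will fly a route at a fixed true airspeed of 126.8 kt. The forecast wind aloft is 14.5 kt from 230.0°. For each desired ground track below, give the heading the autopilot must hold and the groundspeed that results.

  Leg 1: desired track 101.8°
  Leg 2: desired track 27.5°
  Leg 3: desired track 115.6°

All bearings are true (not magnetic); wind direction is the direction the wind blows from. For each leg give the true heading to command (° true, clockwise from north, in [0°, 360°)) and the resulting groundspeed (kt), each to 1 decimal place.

Leg 1: heading=107.0°, groundspeed=135.3 kt
Leg 2: heading=25.0°, groundspeed=140.1 kt
Leg 3: heading=121.6°, groundspeed=132.1 kt

Leg 1: desired track 101.8°; wind correction +5.2° → command heading 107.0°, groundspeed 135.3 kt
Leg 2: desired track 27.5°; wind correction -2.5° → command heading 25.0°, groundspeed 140.1 kt
Leg 3: desired track 115.6°; wind correction +6.0° → command heading 121.6°, groundspeed 132.1 kt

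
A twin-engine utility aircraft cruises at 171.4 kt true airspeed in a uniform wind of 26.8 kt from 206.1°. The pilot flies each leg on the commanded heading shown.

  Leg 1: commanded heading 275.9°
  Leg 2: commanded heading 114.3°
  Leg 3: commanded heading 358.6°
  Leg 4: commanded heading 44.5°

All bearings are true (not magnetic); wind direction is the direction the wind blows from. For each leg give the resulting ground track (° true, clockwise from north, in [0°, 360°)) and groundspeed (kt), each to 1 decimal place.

Leg 1: track=284.7°, groundspeed=164.1 kt
Leg 2: track=105.5°, groundspeed=174.3 kt
Leg 3: track=2.2°, groundspeed=195.6 kt
Leg 4: track=42.0°, groundspeed=197.0 kt

Leg 1: heading 275.9°; drift +8.8° → track 284.7°, groundspeed 164.1 kt
Leg 2: heading 114.3°; drift -8.8° → track 105.5°, groundspeed 174.3 kt
Leg 3: heading 358.6°; drift +3.6° → track 2.2°, groundspeed 195.6 kt
Leg 4: heading 44.5°; drift -2.5° → track 42.0°, groundspeed 197.0 kt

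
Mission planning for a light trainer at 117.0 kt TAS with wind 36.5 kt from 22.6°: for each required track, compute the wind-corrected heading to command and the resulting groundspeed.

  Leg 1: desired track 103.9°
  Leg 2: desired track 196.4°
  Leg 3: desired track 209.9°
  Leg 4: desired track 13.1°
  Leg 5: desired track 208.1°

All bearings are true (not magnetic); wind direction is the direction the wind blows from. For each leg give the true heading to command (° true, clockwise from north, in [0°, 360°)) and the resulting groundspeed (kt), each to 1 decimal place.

Leg 1: desired track 103.9°; wind correction -18.0° → command heading 85.9°, groundspeed 105.8 kt
Leg 2: desired track 196.4°; wind correction -1.9° → command heading 194.5°, groundspeed 153.2 kt
Leg 3: desired track 209.9°; wind correction +2.3° → command heading 212.2°, groundspeed 153.1 kt
Leg 4: desired track 13.1°; wind correction +3.0° → command heading 16.1°, groundspeed 80.8 kt
Leg 5: desired track 208.1°; wind correction +1.7° → command heading 209.8°, groundspeed 153.3 kt

Leg 1: heading=85.9°, groundspeed=105.8 kt
Leg 2: heading=194.5°, groundspeed=153.2 kt
Leg 3: heading=212.2°, groundspeed=153.1 kt
Leg 4: heading=16.1°, groundspeed=80.8 kt
Leg 5: heading=209.8°, groundspeed=153.3 kt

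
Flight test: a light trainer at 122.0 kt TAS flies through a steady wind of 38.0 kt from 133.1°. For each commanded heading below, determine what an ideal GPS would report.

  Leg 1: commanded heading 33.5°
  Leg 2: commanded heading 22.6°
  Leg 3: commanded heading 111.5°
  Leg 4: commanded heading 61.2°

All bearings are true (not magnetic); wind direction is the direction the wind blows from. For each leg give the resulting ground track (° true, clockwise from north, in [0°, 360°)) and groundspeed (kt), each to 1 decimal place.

Leg 1: heading 33.5°; drift -16.3° → track 17.2°, groundspeed 133.7 kt
Leg 2: heading 22.6°; drift -14.7° → track 7.9°, groundspeed 139.9 kt
Leg 3: heading 111.5°; drift -9.2° → track 102.3°, groundspeed 87.8 kt
Leg 4: heading 61.2°; drift -18.1° → track 43.1°, groundspeed 116.0 kt

Leg 1: track=17.2°, groundspeed=133.7 kt
Leg 2: track=7.9°, groundspeed=139.9 kt
Leg 3: track=102.3°, groundspeed=87.8 kt
Leg 4: track=43.1°, groundspeed=116.0 kt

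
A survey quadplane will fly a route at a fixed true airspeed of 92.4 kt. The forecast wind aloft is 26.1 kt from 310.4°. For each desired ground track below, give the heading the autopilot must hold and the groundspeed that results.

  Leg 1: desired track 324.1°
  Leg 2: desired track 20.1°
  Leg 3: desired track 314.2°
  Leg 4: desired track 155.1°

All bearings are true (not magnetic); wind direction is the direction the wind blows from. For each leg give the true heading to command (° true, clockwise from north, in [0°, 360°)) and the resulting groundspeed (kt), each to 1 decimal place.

Leg 1: desired track 324.1°; wind correction -3.8° → command heading 320.3°, groundspeed 66.8 kt
Leg 2: desired track 20.1°; wind correction -15.4° → command heading 4.7°, groundspeed 80.0 kt
Leg 3: desired track 314.2°; wind correction -1.1° → command heading 313.1°, groundspeed 66.3 kt
Leg 4: desired track 155.1°; wind correction +6.8° → command heading 161.9°, groundspeed 115.5 kt

Leg 1: heading=320.3°, groundspeed=66.8 kt
Leg 2: heading=4.7°, groundspeed=80.0 kt
Leg 3: heading=313.1°, groundspeed=66.3 kt
Leg 4: heading=161.9°, groundspeed=115.5 kt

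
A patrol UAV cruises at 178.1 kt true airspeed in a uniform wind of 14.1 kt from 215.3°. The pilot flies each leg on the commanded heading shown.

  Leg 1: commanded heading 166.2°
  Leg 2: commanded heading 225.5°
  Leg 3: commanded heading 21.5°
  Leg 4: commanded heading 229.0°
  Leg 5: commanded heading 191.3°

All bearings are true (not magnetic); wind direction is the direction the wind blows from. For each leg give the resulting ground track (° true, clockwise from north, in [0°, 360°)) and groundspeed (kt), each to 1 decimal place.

Leg 1: track=162.6°, groundspeed=169.2 kt
Leg 2: track=226.4°, groundspeed=164.2 kt
Leg 3: track=22.5°, groundspeed=191.8 kt
Leg 4: track=230.2°, groundspeed=164.4 kt
Leg 5: track=189.3°, groundspeed=165.3 kt

Leg 1: heading 166.2°; drift -3.6° → track 162.6°, groundspeed 169.2 kt
Leg 2: heading 225.5°; drift +0.9° → track 226.4°, groundspeed 164.2 kt
Leg 3: heading 21.5°; drift +1.0° → track 22.5°, groundspeed 191.8 kt
Leg 4: heading 229.0°; drift +1.2° → track 230.2°, groundspeed 164.4 kt
Leg 5: heading 191.3°; drift -2.0° → track 189.3°, groundspeed 165.3 kt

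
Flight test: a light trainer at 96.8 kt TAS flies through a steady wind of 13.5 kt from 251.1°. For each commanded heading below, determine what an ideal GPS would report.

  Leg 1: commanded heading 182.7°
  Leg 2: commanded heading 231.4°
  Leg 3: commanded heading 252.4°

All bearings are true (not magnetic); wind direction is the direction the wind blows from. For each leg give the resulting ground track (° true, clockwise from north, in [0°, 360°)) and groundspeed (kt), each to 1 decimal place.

Leg 1: track=174.9°, groundspeed=92.7 kt
Leg 2: track=228.3°, groundspeed=84.2 kt
Leg 3: track=252.6°, groundspeed=83.3 kt

Leg 1: heading 182.7°; drift -7.8° → track 174.9°, groundspeed 92.7 kt
Leg 2: heading 231.4°; drift -3.1° → track 228.3°, groundspeed 84.2 kt
Leg 3: heading 252.4°; drift +0.2° → track 252.6°, groundspeed 83.3 kt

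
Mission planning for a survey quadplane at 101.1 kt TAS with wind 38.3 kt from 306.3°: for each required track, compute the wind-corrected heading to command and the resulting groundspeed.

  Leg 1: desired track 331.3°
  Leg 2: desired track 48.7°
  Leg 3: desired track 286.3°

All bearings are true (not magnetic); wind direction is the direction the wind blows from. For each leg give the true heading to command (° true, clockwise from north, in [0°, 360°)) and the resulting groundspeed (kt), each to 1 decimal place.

Leg 1: desired track 331.3°; wind correction -9.2° → command heading 322.1°, groundspeed 65.1 kt
Leg 2: desired track 48.7°; wind correction -21.7° → command heading 27.0°, groundspeed 102.1 kt
Leg 3: desired track 286.3°; wind correction +7.4° → command heading 293.7°, groundspeed 64.3 kt

Leg 1: heading=322.1°, groundspeed=65.1 kt
Leg 2: heading=27.0°, groundspeed=102.1 kt
Leg 3: heading=293.7°, groundspeed=64.3 kt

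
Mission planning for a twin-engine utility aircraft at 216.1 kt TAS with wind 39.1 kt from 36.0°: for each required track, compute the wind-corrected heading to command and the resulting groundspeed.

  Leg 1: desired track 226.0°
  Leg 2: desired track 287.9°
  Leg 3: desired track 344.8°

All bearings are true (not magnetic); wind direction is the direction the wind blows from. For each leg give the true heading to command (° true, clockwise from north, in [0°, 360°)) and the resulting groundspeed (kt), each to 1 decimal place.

Leg 1: desired track 226.0°; wind correction +1.8° → command heading 227.8°, groundspeed 254.5 kt
Leg 2: desired track 287.9°; wind correction +9.9° → command heading 297.8°, groundspeed 225.0 kt
Leg 3: desired track 344.8°; wind correction +8.1° → command heading 352.9°, groundspeed 189.4 kt

Leg 1: heading=227.8°, groundspeed=254.5 kt
Leg 2: heading=297.8°, groundspeed=225.0 kt
Leg 3: heading=352.9°, groundspeed=189.4 kt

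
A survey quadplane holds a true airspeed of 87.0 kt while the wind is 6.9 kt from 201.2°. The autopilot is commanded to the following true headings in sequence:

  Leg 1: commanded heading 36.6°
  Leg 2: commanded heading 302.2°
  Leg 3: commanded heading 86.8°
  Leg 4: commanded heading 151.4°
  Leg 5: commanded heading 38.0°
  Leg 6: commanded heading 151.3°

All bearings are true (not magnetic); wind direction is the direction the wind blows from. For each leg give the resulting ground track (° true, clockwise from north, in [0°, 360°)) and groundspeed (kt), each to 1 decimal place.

Leg 1: heading 36.6°; drift -1.1° → track 35.5°, groundspeed 93.7 kt
Leg 2: heading 302.2°; drift +4.4° → track 306.6°, groundspeed 88.6 kt
Leg 3: heading 86.8°; drift -4.0° → track 82.8°, groundspeed 90.1 kt
Leg 4: heading 151.4°; drift -3.7° → track 147.7°, groundspeed 82.7 kt
Leg 5: heading 38.0°; drift -1.2° → track 36.8°, groundspeed 93.6 kt
Leg 6: heading 151.3°; drift -3.7° → track 147.6°, groundspeed 82.7 kt

Leg 1: track=35.5°, groundspeed=93.7 kt
Leg 2: track=306.6°, groundspeed=88.6 kt
Leg 3: track=82.8°, groundspeed=90.1 kt
Leg 4: track=147.7°, groundspeed=82.7 kt
Leg 5: track=36.8°, groundspeed=93.6 kt
Leg 6: track=147.6°, groundspeed=82.7 kt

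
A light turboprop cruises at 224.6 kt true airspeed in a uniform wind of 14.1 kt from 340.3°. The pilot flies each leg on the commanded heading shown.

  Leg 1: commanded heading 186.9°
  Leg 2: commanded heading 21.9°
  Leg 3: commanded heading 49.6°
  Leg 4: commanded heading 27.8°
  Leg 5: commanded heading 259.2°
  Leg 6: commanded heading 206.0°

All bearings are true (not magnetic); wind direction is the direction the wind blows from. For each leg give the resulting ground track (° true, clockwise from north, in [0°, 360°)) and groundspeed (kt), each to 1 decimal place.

Leg 1: track=185.4°, groundspeed=237.3 kt
Leg 2: track=24.4°, groundspeed=214.3 kt
Leg 3: track=53.0°, groundspeed=220.0 kt
Leg 4: track=30.6°, groundspeed=215.3 kt
Leg 5: track=255.6°, groundspeed=222.9 kt
Leg 6: track=203.5°, groundspeed=234.7 kt

Leg 1: heading 186.9°; drift -1.5° → track 185.4°, groundspeed 237.3 kt
Leg 2: heading 21.9°; drift +2.5° → track 24.4°, groundspeed 214.3 kt
Leg 3: heading 49.6°; drift +3.4° → track 53.0°, groundspeed 220.0 kt
Leg 4: heading 27.8°; drift +2.8° → track 30.6°, groundspeed 215.3 kt
Leg 5: heading 259.2°; drift -3.6° → track 255.6°, groundspeed 222.9 kt
Leg 6: heading 206.0°; drift -2.5° → track 203.5°, groundspeed 234.7 kt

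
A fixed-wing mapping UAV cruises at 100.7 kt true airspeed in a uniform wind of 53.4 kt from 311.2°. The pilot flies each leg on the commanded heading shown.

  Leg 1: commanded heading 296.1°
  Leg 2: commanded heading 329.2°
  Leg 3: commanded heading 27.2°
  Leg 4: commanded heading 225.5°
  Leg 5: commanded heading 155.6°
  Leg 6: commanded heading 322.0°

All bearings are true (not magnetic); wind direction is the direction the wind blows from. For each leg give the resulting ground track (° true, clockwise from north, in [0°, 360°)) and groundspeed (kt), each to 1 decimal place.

Leg 1: track=280.3°, groundspeed=51.1 kt
Leg 2: track=347.5°, groundspeed=52.6 kt
Leg 3: track=57.8°, groundspeed=101.9 kt
Leg 4: track=196.7°, groundspeed=110.4 kt
Leg 5: track=147.2°, groundspeed=151.0 kt
Leg 6: track=333.7°, groundspeed=49.3 kt

Leg 1: heading 296.1°; drift -15.8° → track 280.3°, groundspeed 51.1 kt
Leg 2: heading 329.2°; drift +18.3° → track 347.5°, groundspeed 52.6 kt
Leg 3: heading 27.2°; drift +30.6° → track 57.8°, groundspeed 101.9 kt
Leg 4: heading 225.5°; drift -28.8° → track 196.7°, groundspeed 110.4 kt
Leg 5: heading 155.6°; drift -8.4° → track 147.2°, groundspeed 151.0 kt
Leg 6: heading 322.0°; drift +11.7° → track 333.7°, groundspeed 49.3 kt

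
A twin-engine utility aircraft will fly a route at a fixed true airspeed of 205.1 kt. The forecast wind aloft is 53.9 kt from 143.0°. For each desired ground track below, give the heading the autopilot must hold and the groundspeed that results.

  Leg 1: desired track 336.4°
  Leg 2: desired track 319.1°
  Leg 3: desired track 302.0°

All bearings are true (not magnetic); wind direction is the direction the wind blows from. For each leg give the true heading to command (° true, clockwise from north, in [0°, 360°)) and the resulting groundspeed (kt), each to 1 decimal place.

Leg 1: heading=339.9°, groundspeed=257.2 kt
Leg 2: heading=318.1°, groundspeed=258.8 kt
Leg 3: heading=296.6°, groundspeed=254.5 kt

Leg 1: desired track 336.4°; wind correction +3.5° → command heading 339.9°, groundspeed 257.2 kt
Leg 2: desired track 319.1°; wind correction -1.0° → command heading 318.1°, groundspeed 258.8 kt
Leg 3: desired track 302.0°; wind correction -5.4° → command heading 296.6°, groundspeed 254.5 kt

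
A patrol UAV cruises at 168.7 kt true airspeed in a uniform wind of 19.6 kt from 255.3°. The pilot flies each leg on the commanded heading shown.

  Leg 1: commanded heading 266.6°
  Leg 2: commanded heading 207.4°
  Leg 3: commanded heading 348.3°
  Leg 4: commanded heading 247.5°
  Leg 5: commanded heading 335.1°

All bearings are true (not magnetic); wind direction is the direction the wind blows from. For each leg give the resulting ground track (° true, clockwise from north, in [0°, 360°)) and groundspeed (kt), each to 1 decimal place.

Leg 1: track=268.1°, groundspeed=149.5 kt
Leg 2: track=202.1°, groundspeed=156.2 kt
Leg 3: track=354.9°, groundspeed=170.9 kt
Leg 4: track=246.5°, groundspeed=149.3 kt
Leg 5: track=341.8°, groundspeed=166.4 kt

Leg 1: heading 266.6°; drift +1.5° → track 268.1°, groundspeed 149.5 kt
Leg 2: heading 207.4°; drift -5.3° → track 202.1°, groundspeed 156.2 kt
Leg 3: heading 348.3°; drift +6.6° → track 354.9°, groundspeed 170.9 kt
Leg 4: heading 247.5°; drift -1.0° → track 246.5°, groundspeed 149.3 kt
Leg 5: heading 335.1°; drift +6.7° → track 341.8°, groundspeed 166.4 kt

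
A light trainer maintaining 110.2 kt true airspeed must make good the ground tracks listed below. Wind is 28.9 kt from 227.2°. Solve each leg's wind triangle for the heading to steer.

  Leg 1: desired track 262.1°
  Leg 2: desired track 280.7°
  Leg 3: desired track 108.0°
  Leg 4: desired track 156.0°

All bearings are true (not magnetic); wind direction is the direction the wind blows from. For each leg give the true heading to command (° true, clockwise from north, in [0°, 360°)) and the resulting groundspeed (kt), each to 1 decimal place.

Leg 1: heading=253.5°, groundspeed=85.3 kt
Leg 2: heading=268.5°, groundspeed=90.5 kt
Leg 3: heading=121.2°, groundspeed=121.4 kt
Leg 4: heading=170.4°, groundspeed=97.4 kt

Leg 1: desired track 262.1°; wind correction -8.6° → command heading 253.5°, groundspeed 85.3 kt
Leg 2: desired track 280.7°; wind correction -12.2° → command heading 268.5°, groundspeed 90.5 kt
Leg 3: desired track 108.0°; wind correction +13.2° → command heading 121.2°, groundspeed 121.4 kt
Leg 4: desired track 156.0°; wind correction +14.4° → command heading 170.4°, groundspeed 97.4 kt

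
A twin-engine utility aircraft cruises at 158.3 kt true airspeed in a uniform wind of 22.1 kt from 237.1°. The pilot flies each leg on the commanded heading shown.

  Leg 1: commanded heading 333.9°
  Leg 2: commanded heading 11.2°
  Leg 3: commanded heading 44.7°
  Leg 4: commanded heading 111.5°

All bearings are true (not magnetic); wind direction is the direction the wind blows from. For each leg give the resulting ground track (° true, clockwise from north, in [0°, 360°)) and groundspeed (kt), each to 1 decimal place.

Leg 1: heading 333.9°; drift +7.8° → track 341.7°, groundspeed 162.4 kt
Leg 2: heading 11.2°; drift +5.2° → track 16.4°, groundspeed 174.4 kt
Leg 3: heading 44.7°; drift +1.5° → track 46.2°, groundspeed 179.9 kt
Leg 4: heading 111.5°; drift -6.0° → track 105.5°, groundspeed 172.1 kt

Leg 1: track=341.7°, groundspeed=162.4 kt
Leg 2: track=16.4°, groundspeed=174.4 kt
Leg 3: track=46.2°, groundspeed=179.9 kt
Leg 4: track=105.5°, groundspeed=172.1 kt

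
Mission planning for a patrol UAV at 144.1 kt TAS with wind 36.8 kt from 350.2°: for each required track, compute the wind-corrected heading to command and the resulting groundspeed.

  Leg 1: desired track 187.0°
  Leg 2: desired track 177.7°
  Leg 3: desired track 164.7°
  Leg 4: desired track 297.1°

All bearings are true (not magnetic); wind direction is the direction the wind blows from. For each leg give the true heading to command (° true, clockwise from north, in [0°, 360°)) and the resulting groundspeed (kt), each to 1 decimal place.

Leg 1: heading=191.2°, groundspeed=178.9 kt
Leg 2: heading=179.6°, groundspeed=180.5 kt
Leg 3: heading=163.3°, groundspeed=180.7 kt
Leg 4: heading=308.9°, groundspeed=119.0 kt

Leg 1: desired track 187.0°; wind correction +4.2° → command heading 191.2°, groundspeed 178.9 kt
Leg 2: desired track 177.7°; wind correction +1.9° → command heading 179.6°, groundspeed 180.5 kt
Leg 3: desired track 164.7°; wind correction -1.4° → command heading 163.3°, groundspeed 180.7 kt
Leg 4: desired track 297.1°; wind correction +11.8° → command heading 308.9°, groundspeed 119.0 kt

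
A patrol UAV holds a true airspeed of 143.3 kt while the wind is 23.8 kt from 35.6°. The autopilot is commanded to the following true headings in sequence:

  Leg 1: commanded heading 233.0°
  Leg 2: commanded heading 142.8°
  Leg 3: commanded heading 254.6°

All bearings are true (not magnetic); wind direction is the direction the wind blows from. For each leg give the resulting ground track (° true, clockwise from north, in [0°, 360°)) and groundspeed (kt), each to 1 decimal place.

Leg 1: track=230.5°, groundspeed=166.2 kt
Leg 2: track=151.4°, groundspeed=152.0 kt
Leg 3: track=249.3°, groundspeed=162.5 kt

Leg 1: heading 233.0°; drift -2.5° → track 230.5°, groundspeed 166.2 kt
Leg 2: heading 142.8°; drift +8.6° → track 151.4°, groundspeed 152.0 kt
Leg 3: heading 254.6°; drift -5.3° → track 249.3°, groundspeed 162.5 kt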